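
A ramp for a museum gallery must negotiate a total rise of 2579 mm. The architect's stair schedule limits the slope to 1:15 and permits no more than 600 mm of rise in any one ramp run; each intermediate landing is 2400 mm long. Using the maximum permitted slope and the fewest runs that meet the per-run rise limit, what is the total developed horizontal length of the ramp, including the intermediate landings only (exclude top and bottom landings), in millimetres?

At most 600 each: 2579/600 = 4.30, giving 5 ramp runs. That means 4 intermediate landings.
Ramp run (horizontal) at 1:15: 2579 × 15 = 38685 mm.
Intermediate landings: 4 × 2400 = 9600 mm.
Total developed length = 38685 + 9600 = 48285 mm.

48285 mm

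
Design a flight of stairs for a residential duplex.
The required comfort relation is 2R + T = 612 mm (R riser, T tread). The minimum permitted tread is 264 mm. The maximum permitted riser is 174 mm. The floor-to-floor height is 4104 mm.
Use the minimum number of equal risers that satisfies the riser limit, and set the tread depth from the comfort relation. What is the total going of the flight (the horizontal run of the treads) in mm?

6210 mm

4104 / 174 = 23.59, so 24 risers are needed.
Riser R = 4104 / 24 = 171 mm, within the 174 mm limit.
T = 612 − 2·171 = 270 mm, which satisfies the 264 mm minimum.
24 risers give 23 treads; going = 23 × 270 = 6210 mm.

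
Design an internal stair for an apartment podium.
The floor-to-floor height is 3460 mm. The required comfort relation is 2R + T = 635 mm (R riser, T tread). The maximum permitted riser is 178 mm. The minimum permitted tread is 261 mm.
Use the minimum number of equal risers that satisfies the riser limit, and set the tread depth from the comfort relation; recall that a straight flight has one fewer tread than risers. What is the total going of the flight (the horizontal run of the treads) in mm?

3460 / 178 = 19.44, so 20 risers are needed.
R = 3460 ÷ 20 = 173 mm.
Tread T = 635 − 2 × 173 = 289 mm (≥ 261 mm).
20 risers give 19 treads; going = 19 × 289 = 5491 mm.

5491 mm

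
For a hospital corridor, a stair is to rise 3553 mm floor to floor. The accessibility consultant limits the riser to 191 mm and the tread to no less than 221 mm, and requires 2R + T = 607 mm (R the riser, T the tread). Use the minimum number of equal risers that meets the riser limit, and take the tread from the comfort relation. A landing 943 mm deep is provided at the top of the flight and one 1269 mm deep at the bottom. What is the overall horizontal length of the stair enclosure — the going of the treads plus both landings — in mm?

6406 mm

At most 191 each: 3553/191 = 18.60, giving 19 risers.
Riser R = 3553 / 19 = 187 mm, within the 191 mm limit.
From 2R + T = 607: T = 607 − 374 = 233 mm.
Going = (19 − 1) × 233 = 4194 mm.
Add landings: 4194 + 943 + 1269 = 6406 mm.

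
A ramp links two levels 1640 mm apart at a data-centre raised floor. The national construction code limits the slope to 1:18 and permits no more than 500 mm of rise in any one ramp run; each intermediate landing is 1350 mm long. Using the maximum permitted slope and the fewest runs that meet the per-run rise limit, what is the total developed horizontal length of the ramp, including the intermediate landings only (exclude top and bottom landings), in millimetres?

33570 mm

1640 / 500 = 3.280 → round up to 4 ramp runs. That means 3 intermediate landings.
Horizontal run for 1640 mm of rise at 1:18 is 1640 × 18 = 29520 mm.
3 intermediate landings contribute 3 × 1350 = 4050 mm.
Total developed length = 29520 + 4050 = 33570 mm.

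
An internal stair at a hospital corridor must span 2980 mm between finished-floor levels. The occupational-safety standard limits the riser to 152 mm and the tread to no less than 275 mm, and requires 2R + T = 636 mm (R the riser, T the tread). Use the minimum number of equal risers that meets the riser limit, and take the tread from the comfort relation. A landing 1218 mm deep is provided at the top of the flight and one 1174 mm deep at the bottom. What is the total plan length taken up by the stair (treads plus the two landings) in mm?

2980 / 152 = 19.605 → round up to 20 risers.
R = 2980 ÷ 20 = 149 mm.
From 2R + T = 636: T = 636 − 298 = 338 mm.
Going = (20 − 1) × 338 = 6422 mm.
Add landings: 6422 + 1218 + 1174 = 8814 mm.

8814 mm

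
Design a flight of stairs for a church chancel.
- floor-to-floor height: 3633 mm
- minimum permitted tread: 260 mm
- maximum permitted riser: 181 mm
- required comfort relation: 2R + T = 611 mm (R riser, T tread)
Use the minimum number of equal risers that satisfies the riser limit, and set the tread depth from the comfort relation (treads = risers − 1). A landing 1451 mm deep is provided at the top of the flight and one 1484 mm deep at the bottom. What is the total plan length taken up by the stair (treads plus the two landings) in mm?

8235 mm

At most 181 each: 3633/181 = 20.07, giving 21 risers.
Riser R = 3633 / 21 = 173 mm, within the 181 mm limit.
From 2R + T = 611: T = 611 − 346 = 265 mm.
Going = (21 − 1) × 265 = 5300 mm.
Enclosure = 5300 + 1451 + 1484 = 8235 mm.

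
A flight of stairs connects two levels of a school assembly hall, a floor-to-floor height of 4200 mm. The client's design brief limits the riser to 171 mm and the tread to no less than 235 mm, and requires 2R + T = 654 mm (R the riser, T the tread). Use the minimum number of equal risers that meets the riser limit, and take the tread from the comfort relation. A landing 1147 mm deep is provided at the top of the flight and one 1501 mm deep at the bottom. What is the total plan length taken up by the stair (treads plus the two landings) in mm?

10280 mm

At most 171 each: 4200/171 = 24.56, giving 25 risers.
Riser R = 4200 / 25 = 168 mm, within the 171 mm limit.
From 2R + T = 654: T = 654 − 336 = 318 mm.
Going = (25 − 1) × 318 = 7632 mm.
Add landings: 7632 + 1147 + 1501 = 10280 mm.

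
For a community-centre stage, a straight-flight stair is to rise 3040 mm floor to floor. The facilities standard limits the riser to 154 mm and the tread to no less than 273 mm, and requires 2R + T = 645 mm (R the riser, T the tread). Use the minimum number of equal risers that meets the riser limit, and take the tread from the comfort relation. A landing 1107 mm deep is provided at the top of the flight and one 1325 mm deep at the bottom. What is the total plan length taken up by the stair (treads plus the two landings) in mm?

8911 mm

⌈3040/154⌉ = 20 risers.
R = 3040 ÷ 20 = 152 mm.
From 2R + T = 645: T = 645 − 304 = 341 mm.
Going = (20 − 1) × 341 = 6479 mm.
Add landings: 6479 + 1107 + 1325 = 8911 mm.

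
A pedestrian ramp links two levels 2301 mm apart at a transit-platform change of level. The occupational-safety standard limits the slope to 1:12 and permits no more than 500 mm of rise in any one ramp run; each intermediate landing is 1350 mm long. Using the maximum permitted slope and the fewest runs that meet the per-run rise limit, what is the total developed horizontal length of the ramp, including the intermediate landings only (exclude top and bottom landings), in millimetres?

At most 500 each: 2301/500 = 4.60, giving 5 ramp runs. That means 4 intermediate landings.
Horizontal run for 2301 mm of rise at 1:12 is 2301 × 12 = 27612 mm.
Intermediate landings: 4 × 1350 = 5400 mm.
Developed length = 27612 + 5400 = 33012 mm.

33012 mm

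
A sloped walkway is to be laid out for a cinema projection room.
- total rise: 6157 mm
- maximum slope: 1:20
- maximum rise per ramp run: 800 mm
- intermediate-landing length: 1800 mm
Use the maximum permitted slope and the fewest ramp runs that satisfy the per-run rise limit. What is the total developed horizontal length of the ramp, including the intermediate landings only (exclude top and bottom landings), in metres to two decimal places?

135.74 m

6157 / 800 = 7.696 → round up to 8 ramp runs. That means 7 intermediate landings.
Ramp run (horizontal) at 1:20: 6157 × 20 = 123140 mm.
7 intermediate landings contribute 7 × 1800 = 12600 mm.
Total developed length = 123140 + 12600 = 135740 mm.
= 135.74 m.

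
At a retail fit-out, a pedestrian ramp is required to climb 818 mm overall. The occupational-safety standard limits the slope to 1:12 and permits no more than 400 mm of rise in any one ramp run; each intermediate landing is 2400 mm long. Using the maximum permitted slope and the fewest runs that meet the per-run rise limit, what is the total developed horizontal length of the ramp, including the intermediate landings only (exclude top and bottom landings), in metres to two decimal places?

14.62 m

At most 400 each: 818/400 = 2.04, giving 3 ramp runs. That means 2 intermediate landings.
Horizontal run for 818 mm of rise at 1:12 is 818 × 12 = 9816 mm.
Intermediate landings: 2 × 2400 = 4800 mm.
Developed length = 9816 + 4800 = 14616 mm.
= 14.62 m.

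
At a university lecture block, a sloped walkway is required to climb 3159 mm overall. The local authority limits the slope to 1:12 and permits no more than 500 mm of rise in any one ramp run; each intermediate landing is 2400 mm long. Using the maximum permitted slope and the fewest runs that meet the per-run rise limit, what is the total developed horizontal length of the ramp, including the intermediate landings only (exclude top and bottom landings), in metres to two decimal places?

52.31 m

⌈3159/500⌉ = 7 ramp runs. That means 6 intermediate landings.
Horizontal run for 3159 mm of rise at 1:12 is 3159 × 12 = 37908 mm.
6 intermediate landings contribute 6 × 2400 = 14400 mm.
Total developed length = 37908 + 14400 = 52308 mm.
= 52.31 m.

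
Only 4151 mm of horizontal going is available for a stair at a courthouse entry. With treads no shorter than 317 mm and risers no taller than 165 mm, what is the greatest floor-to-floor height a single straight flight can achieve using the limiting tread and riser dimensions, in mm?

4151 / 317 = 13.09, so 13 treads fit.
Risers = treads + 1 = 14.
Maximum height = 14 × 165 = 2310 mm.

2310 mm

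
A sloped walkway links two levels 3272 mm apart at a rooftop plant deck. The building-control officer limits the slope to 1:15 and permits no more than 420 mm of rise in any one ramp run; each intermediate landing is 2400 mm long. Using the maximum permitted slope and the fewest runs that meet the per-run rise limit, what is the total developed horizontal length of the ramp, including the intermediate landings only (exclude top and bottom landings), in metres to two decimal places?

65.88 m

⌈3272/420⌉ = 8 ramp runs. That means 7 intermediate landings.
Ramp run (horizontal) at 1:15: 3272 × 15 = 49080 mm.
Intermediate landings: 7 × 2400 = 16800 mm.
Total developed length = 49080 + 16800 = 65880 mm.
= 65.88 m.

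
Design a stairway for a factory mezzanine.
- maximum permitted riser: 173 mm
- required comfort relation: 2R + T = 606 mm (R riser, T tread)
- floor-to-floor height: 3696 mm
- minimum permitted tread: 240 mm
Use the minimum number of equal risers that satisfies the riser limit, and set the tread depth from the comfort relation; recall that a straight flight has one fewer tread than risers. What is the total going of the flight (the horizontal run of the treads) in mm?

5670 mm

⌈3696/173⌉ = 22 risers.
R = 3696 ÷ 22 = 168 mm.
T = 606 − 2·168 = 270 mm, which satisfies the 240 mm minimum.
Going = (22 − 1) × 270 = 5670 mm.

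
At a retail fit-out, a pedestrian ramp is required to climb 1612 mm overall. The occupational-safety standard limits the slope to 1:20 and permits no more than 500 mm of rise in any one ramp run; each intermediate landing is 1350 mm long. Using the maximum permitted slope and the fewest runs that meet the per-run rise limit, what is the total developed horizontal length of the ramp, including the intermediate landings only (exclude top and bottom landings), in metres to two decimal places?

At most 500 each: 1612/500 = 3.22, giving 4 ramp runs. That means 3 intermediate landings.
Ramp run (horizontal) at 1:20: 1612 × 20 = 32240 mm.
3 intermediate landings contribute 3 × 1350 = 4050 mm.
Total developed length = 32240 + 4050 = 36290 mm.
= 36.29 m.

36.29 m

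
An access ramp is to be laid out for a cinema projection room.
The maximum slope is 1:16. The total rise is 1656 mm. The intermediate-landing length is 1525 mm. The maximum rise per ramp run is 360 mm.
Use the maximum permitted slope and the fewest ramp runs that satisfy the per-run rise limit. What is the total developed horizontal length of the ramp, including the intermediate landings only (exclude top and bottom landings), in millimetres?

At most 360 each: 1656/360 = 4.60, giving 5 ramp runs. That means 4 intermediate landings.
Horizontal run for 1656 mm of rise at 1:16 is 1656 × 16 = 26496 mm.
Intermediate landings: 4 × 1525 = 6100 mm.
Total developed length = 26496 + 6100 = 32596 mm.

32596 mm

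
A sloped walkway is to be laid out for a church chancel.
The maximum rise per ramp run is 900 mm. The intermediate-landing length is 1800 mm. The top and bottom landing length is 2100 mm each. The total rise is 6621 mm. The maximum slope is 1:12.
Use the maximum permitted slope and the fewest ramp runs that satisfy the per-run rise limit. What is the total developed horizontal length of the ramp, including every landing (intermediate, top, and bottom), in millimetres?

6621 / 900 = 7.357 → round up to 8 ramp runs. That means 7 intermediate landings.
Horizontal run for 6621 mm of rise at 1:12 is 6621 × 12 = 79452 mm.
Intermediate landings: 7 × 1800 = 12600 mm.
Top and bottom landings: 2 × 2100 = 4200 mm.
Total = 79452 + 12600 + 4200 = 96252 mm.

96252 mm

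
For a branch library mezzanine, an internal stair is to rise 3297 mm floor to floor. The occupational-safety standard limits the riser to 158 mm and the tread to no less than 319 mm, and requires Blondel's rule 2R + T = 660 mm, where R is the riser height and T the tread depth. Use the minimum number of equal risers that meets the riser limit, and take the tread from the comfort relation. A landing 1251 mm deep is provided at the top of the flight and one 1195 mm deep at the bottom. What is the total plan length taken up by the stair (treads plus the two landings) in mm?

9366 mm

3297 / 158 = 20.867 → round up to 21 risers.
Riser R = 3297 / 21 = 157 mm, within the 158 mm limit.
Tread T = 660 − 2 × 157 = 346 mm (≥ 319 mm).
21 risers give 20 treads; going = 20 × 346 = 6920 mm.
Add landings: 6920 + 1251 + 1195 = 9366 mm.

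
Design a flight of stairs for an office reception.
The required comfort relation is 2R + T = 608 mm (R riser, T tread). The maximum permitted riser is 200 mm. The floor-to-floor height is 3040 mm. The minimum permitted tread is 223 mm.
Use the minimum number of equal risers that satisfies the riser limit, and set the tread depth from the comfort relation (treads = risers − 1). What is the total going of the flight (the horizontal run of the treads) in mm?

3040 / 200 = 15.20, so 16 risers are needed.
Each riser is 3040/16 = 190 mm (≤ 200 mm).
Tread T = 608 − 2 × 190 = 228 mm (≥ 223 mm).
Going = (16 − 1) × 228 = 3420 mm.

3420 mm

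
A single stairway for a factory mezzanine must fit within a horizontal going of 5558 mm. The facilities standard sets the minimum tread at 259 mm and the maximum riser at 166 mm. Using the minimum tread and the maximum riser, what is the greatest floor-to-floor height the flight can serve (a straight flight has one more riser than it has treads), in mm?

3652 mm

5558 / 259 = 21.46, so 21 treads fit.
Risers = treads + 1 = 22.
Maximum height = 22 × 166 = 3652 mm.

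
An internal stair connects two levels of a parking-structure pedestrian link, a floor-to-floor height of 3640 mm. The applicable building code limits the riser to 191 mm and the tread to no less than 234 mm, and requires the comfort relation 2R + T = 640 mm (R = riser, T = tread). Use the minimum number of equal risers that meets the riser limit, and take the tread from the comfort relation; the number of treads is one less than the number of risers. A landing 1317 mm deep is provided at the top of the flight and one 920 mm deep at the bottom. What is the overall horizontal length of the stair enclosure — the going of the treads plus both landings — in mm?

3640 / 191 = 19.06, so 20 risers are needed.
Riser R = 3640 / 20 = 182 mm, within the 191 mm limit.
Tread T = 640 − 2 × 182 = 276 mm (≥ 234 mm).
Treads = 20 − 1 = 19; going = 19 × 276 = 5244 mm.
Add landings: 5244 + 1317 + 920 = 7481 mm.

7481 mm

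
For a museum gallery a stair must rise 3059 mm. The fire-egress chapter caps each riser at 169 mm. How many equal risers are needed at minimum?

19 risers

3059 / 169 = 18.10, so 19 risers are needed.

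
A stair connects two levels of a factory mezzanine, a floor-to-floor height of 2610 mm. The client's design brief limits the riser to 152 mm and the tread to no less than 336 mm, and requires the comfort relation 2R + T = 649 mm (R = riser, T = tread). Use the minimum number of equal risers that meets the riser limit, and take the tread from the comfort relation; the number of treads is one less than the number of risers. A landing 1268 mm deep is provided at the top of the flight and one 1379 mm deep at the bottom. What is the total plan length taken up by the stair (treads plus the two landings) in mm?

8750 mm

2610 / 152 = 17.171 → round up to 18 risers.
R = 2610 ÷ 18 = 145 mm.
T = 649 − 2·145 = 359 mm, which satisfies the 336 mm minimum.
Going = (18 − 1) × 359 = 6103 mm.
Enclosure = 6103 + 1268 + 1379 = 8750 mm.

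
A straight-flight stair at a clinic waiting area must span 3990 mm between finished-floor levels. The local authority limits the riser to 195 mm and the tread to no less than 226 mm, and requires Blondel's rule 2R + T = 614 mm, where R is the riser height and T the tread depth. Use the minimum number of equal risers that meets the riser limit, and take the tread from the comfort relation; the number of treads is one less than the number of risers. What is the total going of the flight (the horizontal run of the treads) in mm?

3990 / 195 = 20.46, so 21 risers are needed.
Each riser is 3990/21 = 190 mm (≤ 195 mm).
T = 614 − 2·190 = 234 mm, which satisfies the 226 mm minimum.
Going = (21 − 1) × 234 = 4680 mm.

4680 mm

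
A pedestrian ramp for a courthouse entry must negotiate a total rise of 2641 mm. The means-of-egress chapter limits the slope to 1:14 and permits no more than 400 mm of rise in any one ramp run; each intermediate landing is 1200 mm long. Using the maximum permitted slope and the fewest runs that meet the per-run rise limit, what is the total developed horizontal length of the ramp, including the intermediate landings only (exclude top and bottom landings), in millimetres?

2641 / 400 = 6.60, so 7 ramp runs are needed. That means 6 intermediate landings.
Ramp run (horizontal) at 1:14: 2641 × 14 = 36974 mm.
6 intermediate landings contribute 6 × 1200 = 7200 mm.
Total developed length = 36974 + 7200 = 44174 mm.

44174 mm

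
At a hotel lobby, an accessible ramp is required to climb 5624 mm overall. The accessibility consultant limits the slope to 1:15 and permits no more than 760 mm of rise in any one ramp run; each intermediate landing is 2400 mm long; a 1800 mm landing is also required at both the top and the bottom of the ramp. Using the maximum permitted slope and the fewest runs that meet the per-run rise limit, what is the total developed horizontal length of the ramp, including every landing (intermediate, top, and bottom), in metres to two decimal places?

104.76 m

5624 / 760 = 7.40, so 8 ramp runs are needed. That means 7 intermediate landings.
Horizontal run for 5624 mm of rise at 1:15 is 5624 × 15 = 84360 mm.
Intermediate landings: 7 × 2400 = 16800 mm.
Top and bottom landings: 2 × 1800 = 3600 mm.
Total = 84360 + 16800 + 3600 = 104760 mm.
= 104.76 m.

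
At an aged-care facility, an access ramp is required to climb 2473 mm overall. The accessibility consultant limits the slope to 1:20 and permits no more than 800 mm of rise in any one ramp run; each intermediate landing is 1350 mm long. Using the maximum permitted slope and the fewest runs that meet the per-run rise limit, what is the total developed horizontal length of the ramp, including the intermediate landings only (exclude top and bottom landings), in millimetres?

53510 mm

2473 / 800 = 3.09, so 4 ramp runs are needed. That means 3 intermediate landings.
Ramp run (horizontal) at 1:20: 2473 × 20 = 49460 mm.
3 intermediate landings contribute 3 × 1350 = 4050 mm.
Developed length = 49460 + 4050 = 53510 mm.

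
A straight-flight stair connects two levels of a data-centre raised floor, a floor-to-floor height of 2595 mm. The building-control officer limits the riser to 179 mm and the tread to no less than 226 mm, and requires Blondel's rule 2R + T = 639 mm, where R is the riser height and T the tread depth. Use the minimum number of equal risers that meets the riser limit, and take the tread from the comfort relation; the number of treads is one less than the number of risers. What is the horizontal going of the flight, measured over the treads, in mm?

⌈2595/179⌉ = 15 risers.
Each riser is 2595/15 = 173 mm (≤ 179 mm).
From 2R + T = 639: T = 639 − 346 = 293 mm.
Treads = 15 − 1 = 14; going = 14 × 293 = 4102 mm.

4102 mm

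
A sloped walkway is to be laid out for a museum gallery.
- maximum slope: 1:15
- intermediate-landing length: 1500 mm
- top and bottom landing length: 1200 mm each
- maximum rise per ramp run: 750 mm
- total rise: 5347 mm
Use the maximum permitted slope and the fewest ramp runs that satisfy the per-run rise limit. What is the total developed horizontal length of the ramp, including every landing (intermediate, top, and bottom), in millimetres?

93105 mm

At most 750 each: 5347/750 = 7.13, giving 8 ramp runs. That means 7 intermediate landings.
Horizontal run for 5347 mm of rise at 1:15 is 5347 × 15 = 80205 mm.
Intermediate landings: 7 × 1500 = 10500 mm.
Top and bottom landings: 2 × 1200 = 2400 mm.
Total = 80205 + 10500 + 2400 = 93105 mm.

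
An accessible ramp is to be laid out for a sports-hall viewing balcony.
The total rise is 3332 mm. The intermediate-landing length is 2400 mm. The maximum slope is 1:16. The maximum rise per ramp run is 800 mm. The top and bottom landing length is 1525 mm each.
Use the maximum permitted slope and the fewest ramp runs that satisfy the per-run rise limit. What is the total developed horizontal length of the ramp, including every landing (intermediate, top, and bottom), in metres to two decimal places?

65.96 m

3332 / 800 = 4.17, so 5 ramp runs are needed. That means 4 intermediate landings.
Ramp run (horizontal) at 1:16: 3332 × 16 = 53312 mm.
4 intermediate landings contribute 4 × 2400 = 9600 mm.
Top and bottom landings: 2 × 1525 = 3050 mm.
Total = 53312 + 9600 + 3050 = 65962 mm.
= 65.96 m.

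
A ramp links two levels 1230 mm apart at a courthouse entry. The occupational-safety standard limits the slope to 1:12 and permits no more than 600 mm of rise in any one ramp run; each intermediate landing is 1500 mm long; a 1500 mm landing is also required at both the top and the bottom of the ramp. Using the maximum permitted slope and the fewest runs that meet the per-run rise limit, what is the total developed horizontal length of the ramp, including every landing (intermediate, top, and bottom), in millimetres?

20760 mm

1230 / 600 = 2.050 → round up to 3 ramp runs. That means 2 intermediate landings.
Horizontal run for 1230 mm of rise at 1:12 is 1230 × 12 = 14760 mm.
Intermediate landings: 2 × 1500 = 3000 mm.
Top and bottom landings: 2 × 1500 = 3000 mm.
Total = 14760 + 3000 + 3000 = 20760 mm.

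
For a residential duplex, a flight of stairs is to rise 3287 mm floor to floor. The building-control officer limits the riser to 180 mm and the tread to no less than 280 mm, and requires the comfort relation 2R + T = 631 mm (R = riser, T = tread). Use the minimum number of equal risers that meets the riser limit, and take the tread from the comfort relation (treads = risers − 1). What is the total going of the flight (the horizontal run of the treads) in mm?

5130 mm

3287 / 180 = 18.26, so 19 risers are needed.
Riser R = 3287 / 19 = 173 mm, within the 180 mm limit.
T = 631 − 2·173 = 285 mm, which satisfies the 280 mm minimum.
19 risers give 18 treads; going = 18 × 285 = 5130 mm.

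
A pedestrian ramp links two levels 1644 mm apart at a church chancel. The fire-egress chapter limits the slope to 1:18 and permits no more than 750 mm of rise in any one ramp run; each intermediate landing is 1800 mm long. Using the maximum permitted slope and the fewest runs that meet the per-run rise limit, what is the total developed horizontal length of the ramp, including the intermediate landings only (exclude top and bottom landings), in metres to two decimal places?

33.19 m

⌈1644/750⌉ = 3 ramp runs. That means 2 intermediate landings.
Horizontal run for 1644 mm of rise at 1:18 is 1644 × 18 = 29592 mm.
Intermediate landings: 2 × 1800 = 3600 mm.
Developed length = 29592 + 3600 = 33192 mm.
= 33.19 m.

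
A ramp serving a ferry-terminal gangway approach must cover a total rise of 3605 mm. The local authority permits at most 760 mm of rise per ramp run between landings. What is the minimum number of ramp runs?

5 runs

⌈3605/760⌉ = 5 ramp runs.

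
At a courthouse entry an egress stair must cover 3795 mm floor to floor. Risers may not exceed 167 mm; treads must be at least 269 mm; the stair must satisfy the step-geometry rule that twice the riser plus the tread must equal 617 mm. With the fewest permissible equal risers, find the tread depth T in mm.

287 mm

⌈3795/167⌉ = 23 risers.
R = 3795 ÷ 23 = 165 mm.
T = 617 − 2·165 = 287 mm, which satisfies the 269 mm minimum.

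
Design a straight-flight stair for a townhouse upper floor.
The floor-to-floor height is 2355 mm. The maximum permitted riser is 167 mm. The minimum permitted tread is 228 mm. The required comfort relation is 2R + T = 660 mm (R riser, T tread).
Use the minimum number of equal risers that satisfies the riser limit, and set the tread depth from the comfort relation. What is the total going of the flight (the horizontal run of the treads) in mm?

⌈2355/167⌉ = 15 risers.
R = 2355 ÷ 15 = 157 mm.
Tread T = 660 − 2 × 157 = 346 mm (≥ 228 mm).
Treads = 15 − 1 = 14; going = 14 × 346 = 4844 mm.

4844 mm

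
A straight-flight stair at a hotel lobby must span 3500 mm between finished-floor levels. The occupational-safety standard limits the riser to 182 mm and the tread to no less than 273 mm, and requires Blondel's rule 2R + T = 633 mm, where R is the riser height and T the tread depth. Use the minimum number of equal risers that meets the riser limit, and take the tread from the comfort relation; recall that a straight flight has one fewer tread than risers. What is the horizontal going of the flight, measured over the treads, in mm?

⌈3500/182⌉ = 20 risers.
Riser R = 3500 / 20 = 175 mm, within the 182 mm limit.
From 2R + T = 633: T = 633 − 350 = 283 mm.
Going = (20 − 1) × 283 = 5377 mm.

5377 mm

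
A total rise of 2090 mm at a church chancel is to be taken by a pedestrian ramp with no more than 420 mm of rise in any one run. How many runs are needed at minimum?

2090 / 420 = 4.98, so 5 ramp runs are needed.

5 runs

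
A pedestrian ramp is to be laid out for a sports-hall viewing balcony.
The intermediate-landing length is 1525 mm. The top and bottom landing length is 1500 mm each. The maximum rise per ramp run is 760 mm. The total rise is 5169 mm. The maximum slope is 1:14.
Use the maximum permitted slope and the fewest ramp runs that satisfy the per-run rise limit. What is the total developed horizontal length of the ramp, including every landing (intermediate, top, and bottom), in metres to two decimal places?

5169 / 760 = 6.80, so 7 ramp runs are needed. That means 6 intermediate landings.
Ramp run (horizontal) at 1:14: 5169 × 14 = 72366 mm.
Intermediate landings: 6 × 1525 = 9150 mm.
Top and bottom landings: 2 × 1500 = 3000 mm.
Total = 72366 + 9150 + 3000 = 84516 mm.
= 84.52 m.

84.52 m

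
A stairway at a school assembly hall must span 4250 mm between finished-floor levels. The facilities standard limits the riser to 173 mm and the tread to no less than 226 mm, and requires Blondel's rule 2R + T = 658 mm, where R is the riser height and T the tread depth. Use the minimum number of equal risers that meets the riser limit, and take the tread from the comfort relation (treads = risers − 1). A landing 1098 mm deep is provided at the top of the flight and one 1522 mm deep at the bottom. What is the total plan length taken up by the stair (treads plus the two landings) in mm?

10252 mm

4250 / 173 = 24.57, so 25 risers are needed.
Riser R = 4250 / 25 = 170 mm, within the 173 mm limit.
Tread T = 658 − 2 × 170 = 318 mm (≥ 226 mm).
25 risers give 24 treads; going = 24 × 318 = 7632 mm.
Add landings: 7632 + 1098 + 1522 = 10252 mm.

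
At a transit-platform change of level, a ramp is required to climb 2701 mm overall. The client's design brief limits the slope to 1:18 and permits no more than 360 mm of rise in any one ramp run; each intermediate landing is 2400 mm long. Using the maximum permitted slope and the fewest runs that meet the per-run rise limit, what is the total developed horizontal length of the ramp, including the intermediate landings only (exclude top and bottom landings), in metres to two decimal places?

2701 / 360 = 7.503 → round up to 8 ramp runs. That means 7 intermediate landings.
Horizontal run for 2701 mm of rise at 1:18 is 2701 × 18 = 48618 mm.
7 intermediate landings contribute 7 × 2400 = 16800 mm.
Total developed length = 48618 + 16800 = 65418 mm.
= 65.42 m.

65.42 m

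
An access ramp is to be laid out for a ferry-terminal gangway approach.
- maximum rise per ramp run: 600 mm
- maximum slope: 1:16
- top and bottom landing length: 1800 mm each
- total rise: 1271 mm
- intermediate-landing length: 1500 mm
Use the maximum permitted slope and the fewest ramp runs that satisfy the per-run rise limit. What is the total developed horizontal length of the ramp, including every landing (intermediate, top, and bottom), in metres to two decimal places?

At most 600 each: 1271/600 = 2.12, giving 3 ramp runs. That means 2 intermediate landings.
Horizontal run for 1271 mm of rise at 1:16 is 1271 × 16 = 20336 mm.
2 intermediate landings contribute 2 × 1500 = 3000 mm.
Top and bottom landings: 2 × 1800 = 3600 mm.
Total = 20336 + 3000 + 3600 = 26936 mm.
= 26.94 m.

26.94 m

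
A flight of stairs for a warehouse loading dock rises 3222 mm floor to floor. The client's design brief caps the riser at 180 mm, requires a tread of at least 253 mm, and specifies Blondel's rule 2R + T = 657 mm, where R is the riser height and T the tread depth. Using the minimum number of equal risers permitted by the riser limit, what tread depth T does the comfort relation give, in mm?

299 mm

3222 / 180 = 17.900 → round up to 18 risers.
Riser R = 3222 / 18 = 179 mm, within the 180 mm limit.
From 2R + T = 657: T = 657 − 358 = 299 mm.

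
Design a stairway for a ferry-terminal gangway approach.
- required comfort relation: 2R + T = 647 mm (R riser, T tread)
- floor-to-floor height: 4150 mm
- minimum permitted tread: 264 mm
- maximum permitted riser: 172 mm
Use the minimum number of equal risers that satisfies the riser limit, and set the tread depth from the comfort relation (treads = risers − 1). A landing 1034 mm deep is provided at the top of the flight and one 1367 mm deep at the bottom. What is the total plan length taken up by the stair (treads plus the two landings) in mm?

⌈4150/172⌉ = 25 risers.
Each riser is 4150/25 = 166 mm (≤ 172 mm).
Tread T = 647 − 2 × 166 = 315 mm (≥ 264 mm).
Going = (25 − 1) × 315 = 7560 mm.
Add landings: 7560 + 1034 + 1367 = 9961 mm.

9961 mm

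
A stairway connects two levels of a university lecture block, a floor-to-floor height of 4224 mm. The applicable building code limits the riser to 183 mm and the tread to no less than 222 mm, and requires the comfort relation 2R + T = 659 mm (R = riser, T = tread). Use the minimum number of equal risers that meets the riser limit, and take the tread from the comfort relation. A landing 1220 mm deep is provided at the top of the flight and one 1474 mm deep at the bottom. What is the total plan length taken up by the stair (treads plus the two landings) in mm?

4224 / 183 = 23.08, so 24 risers are needed.
R = 4224 ÷ 24 = 176 mm.
T = 659 − 2·176 = 307 mm, which satisfies the 222 mm minimum.
Treads = 24 − 1 = 23; going = 23 × 307 = 7061 mm.
Add landings: 7061 + 1220 + 1474 = 9755 mm.

9755 mm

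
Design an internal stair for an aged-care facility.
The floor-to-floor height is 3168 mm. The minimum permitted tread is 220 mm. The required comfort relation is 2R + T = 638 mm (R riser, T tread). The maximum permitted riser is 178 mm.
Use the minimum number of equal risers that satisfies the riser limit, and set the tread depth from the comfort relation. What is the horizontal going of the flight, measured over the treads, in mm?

4862 mm

At most 178 each: 3168/178 = 17.80, giving 18 risers.
Riser R = 3168 / 18 = 176 mm, within the 178 mm limit.
From 2R + T = 638: T = 638 − 352 = 286 mm.
18 risers give 17 treads; going = 17 × 286 = 4862 mm.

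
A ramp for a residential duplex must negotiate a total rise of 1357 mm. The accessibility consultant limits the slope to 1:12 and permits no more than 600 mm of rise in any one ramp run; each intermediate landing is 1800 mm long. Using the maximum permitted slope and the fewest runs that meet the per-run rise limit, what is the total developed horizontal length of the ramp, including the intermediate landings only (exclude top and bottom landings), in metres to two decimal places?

At most 600 each: 1357/600 = 2.26, giving 3 ramp runs. That means 2 intermediate landings.
Ramp run (horizontal) at 1:12: 1357 × 12 = 16284 mm.
2 intermediate landings contribute 2 × 1800 = 3600 mm.
Total developed length = 16284 + 3600 = 19884 mm.
= 19.88 m.

19.88 m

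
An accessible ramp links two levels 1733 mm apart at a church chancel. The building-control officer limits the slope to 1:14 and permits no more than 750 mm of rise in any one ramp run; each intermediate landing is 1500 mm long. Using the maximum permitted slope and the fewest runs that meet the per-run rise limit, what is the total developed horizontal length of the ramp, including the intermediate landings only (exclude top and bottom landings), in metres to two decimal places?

1733 / 750 = 2.311 → round up to 3 ramp runs. That means 2 intermediate landings.
Ramp run (horizontal) at 1:14: 1733 × 14 = 24262 mm.
2 intermediate landings contribute 2 × 1500 = 3000 mm.
Developed length = 24262 + 3000 = 27262 mm.
= 27.26 m.

27.26 m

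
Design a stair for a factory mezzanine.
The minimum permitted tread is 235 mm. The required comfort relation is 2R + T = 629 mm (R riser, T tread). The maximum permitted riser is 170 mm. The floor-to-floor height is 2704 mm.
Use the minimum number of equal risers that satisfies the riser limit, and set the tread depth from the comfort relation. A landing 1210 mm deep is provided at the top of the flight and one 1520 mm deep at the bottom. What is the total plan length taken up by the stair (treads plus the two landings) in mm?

7095 mm

2704 / 170 = 15.906 → round up to 16 risers.
Each riser is 2704/16 = 169 mm (≤ 170 mm).
T = 629 − 2·169 = 291 mm, which satisfies the 235 mm minimum.
Going = (16 − 1) × 291 = 4365 mm.
Add landings: 4365 + 1210 + 1520 = 7095 mm.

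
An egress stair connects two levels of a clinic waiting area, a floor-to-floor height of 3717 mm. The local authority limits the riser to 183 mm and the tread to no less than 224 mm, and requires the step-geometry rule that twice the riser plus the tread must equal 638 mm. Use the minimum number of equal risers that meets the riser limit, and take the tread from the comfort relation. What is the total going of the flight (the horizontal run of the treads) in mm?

5680 mm

At most 183 each: 3717/183 = 20.31, giving 21 risers.
R = 3717 ÷ 21 = 177 mm.
T = 638 − 2·177 = 284 mm, which satisfies the 224 mm minimum.
Going = (21 − 1) × 284 = 5680 mm.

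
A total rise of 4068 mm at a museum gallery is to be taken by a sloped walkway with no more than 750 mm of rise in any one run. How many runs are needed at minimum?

6 runs

⌈4068/750⌉ = 6 ramp runs.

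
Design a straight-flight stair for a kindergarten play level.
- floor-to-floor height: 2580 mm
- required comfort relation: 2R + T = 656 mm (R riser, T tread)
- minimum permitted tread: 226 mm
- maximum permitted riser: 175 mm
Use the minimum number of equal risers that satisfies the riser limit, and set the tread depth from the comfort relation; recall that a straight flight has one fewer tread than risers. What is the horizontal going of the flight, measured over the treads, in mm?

At most 175 each: 2580/175 = 14.74, giving 15 risers.
R = 2580 ÷ 15 = 172 mm.
Tread T = 656 − 2 × 172 = 312 mm (≥ 226 mm).
15 risers give 14 treads; going = 14 × 312 = 4368 mm.

4368 mm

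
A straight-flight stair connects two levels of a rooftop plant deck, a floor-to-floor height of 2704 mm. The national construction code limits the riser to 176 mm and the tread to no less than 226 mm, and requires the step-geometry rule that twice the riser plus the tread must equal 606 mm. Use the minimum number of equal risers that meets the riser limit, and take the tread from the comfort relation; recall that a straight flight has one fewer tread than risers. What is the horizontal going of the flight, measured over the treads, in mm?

2704 / 176 = 15.36, so 16 risers are needed.
R = 2704 ÷ 16 = 169 mm.
Tread T = 606 − 2 × 169 = 268 mm (≥ 226 mm).
16 risers give 15 treads; going = 15 × 268 = 4020 mm.

4020 mm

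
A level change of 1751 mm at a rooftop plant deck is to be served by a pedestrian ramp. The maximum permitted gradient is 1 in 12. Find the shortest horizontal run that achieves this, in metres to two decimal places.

21.01 m

Run = rise × 12 = 1751 × 12 = 21012 mm.
21012 mm = 21.01 m.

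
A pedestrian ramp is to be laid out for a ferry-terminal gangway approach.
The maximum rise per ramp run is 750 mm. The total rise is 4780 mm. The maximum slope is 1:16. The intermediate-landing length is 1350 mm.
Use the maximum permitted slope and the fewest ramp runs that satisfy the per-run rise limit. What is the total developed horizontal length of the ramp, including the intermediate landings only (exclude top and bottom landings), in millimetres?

At most 750 each: 4780/750 = 6.37, giving 7 ramp runs. That means 6 intermediate landings.
Horizontal run for 4780 mm of rise at 1:16 is 4780 × 16 = 76480 mm.
6 intermediate landings contribute 6 × 1350 = 8100 mm.
Developed length = 76480 + 8100 = 84580 mm.

84580 mm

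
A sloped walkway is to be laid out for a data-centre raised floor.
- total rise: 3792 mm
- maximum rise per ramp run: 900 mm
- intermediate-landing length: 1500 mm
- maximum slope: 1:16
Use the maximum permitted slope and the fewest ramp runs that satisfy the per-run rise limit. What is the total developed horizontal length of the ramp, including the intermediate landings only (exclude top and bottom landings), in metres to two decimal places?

66.67 m

At most 900 each: 3792/900 = 4.21, giving 5 ramp runs. That means 4 intermediate landings.
Horizontal run for 3792 mm of rise at 1:16 is 3792 × 16 = 60672 mm.
4 intermediate landings contribute 4 × 1500 = 6000 mm.
Developed length = 60672 + 6000 = 66672 mm.
= 66.67 m.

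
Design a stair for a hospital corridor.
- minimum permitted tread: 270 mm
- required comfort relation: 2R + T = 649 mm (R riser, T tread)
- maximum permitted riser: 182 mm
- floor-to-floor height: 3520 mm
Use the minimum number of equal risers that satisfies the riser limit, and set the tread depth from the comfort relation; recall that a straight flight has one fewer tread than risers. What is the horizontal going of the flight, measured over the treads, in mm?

5643 mm

3520 / 182 = 19.34, so 20 risers are needed.
R = 3520 ÷ 20 = 176 mm.
From 2R + T = 649: T = 649 − 352 = 297 mm.
Going = (20 − 1) × 297 = 5643 mm.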